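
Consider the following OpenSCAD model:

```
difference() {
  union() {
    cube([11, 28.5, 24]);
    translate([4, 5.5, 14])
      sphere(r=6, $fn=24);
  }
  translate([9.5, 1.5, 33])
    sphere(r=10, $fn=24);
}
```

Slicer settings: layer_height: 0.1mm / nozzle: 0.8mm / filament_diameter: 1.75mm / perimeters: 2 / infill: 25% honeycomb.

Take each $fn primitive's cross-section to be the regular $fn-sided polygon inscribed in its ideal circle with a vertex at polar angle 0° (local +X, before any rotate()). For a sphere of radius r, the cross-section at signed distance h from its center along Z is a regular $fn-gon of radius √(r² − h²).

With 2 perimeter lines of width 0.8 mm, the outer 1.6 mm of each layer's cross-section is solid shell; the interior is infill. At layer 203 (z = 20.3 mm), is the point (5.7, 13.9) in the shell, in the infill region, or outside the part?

At z = 20.3 mm: the cube is present — its section is the full 11×28.5 rectangle; the sphere at (4, 5.5) is absent (|z−center|=6.300 > r=6); Taking the union: only the 11×28.5 cube is present, so the union is just that shape — 1 connected region; the sphere at (9.5, 1.5) is not intersected at this z (|z−center|=12.700 > r=10); Subtracting the remaining from the first: none of the subtracted shapes is present at this height, so the result so far is unchanged — 1 connected region. Overall, the cross-section is a single solid region. The nearest boundary edge runs (11.00, 0.00)→(11.00, 28.50); distance from the point to it = 5.30 mm. The point is inside the cross-section and 5.30 mm from the nearest boundary — more than the 1.6 mm shell width (2 × 0.8), so it's in the infill interior.

infill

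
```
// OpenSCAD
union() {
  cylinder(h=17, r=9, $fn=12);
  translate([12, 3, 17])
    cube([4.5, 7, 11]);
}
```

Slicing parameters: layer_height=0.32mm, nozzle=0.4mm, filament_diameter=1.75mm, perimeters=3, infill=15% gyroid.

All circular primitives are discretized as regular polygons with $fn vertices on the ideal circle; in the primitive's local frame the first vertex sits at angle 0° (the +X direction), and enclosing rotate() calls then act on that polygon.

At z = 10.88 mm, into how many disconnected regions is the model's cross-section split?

1

At z = 10.88 mm: the r=9 cylinder gives a regular 12-gon of circumradius 9 (constant along its height); the cube at (12, 3) is not intersected at this z (z outside [17, 28]); Combining (union): only the r=9 cylinder is present, so the union is just that shape — 1 connected region. The result has 1 disconnected region.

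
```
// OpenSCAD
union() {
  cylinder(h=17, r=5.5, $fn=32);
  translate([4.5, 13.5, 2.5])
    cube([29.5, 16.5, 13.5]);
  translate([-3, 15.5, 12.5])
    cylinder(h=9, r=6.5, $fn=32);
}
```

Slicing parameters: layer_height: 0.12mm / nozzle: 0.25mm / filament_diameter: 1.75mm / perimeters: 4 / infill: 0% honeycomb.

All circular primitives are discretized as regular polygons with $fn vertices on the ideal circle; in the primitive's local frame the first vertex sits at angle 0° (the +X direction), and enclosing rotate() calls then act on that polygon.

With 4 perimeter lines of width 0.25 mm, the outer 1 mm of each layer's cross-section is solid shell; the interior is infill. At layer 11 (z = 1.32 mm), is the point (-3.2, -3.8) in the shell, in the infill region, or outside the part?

At z = 1.32 mm: the r=5.5 cylinder gives a regular 32-gon of circumradius 5.5 (constant along its height); the cube at (4.5, 13.5) does not reach this height (z outside [2.5, 16]); the cylinder at (-3, 15.5) does not reach this height (z outside [12.5, 21.5]); Combining (union): only the r=5.5 cylinder is present, so the union is just that shape — 1 connected region. Overall, the cross-section is a single solid region. The nearest boundary edge runs (-3.89, -3.89)→(-3.06, -4.57); distance from the point to it = 0.51 mm. The point is inside the cross-section, 0.51 mm from the nearest boundary — within the 1 mm shell band (4 × 0.25).

shell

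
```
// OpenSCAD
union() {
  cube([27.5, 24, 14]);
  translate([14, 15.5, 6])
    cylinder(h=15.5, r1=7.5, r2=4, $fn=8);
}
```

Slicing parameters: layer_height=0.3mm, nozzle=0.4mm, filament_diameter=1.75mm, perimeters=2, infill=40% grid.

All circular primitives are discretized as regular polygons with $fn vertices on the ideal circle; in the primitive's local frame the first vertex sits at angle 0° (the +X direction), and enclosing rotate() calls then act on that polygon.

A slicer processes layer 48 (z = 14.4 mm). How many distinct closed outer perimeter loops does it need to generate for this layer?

1

At z = 14.4 mm: the cube is not intersected at this z (z outside [0, 14]); the cone at (14, 15.5): at t=0.542 of its height the radius interpolates to r₁+(r₂−r₁)t = 5.603, giving a regular 8-gon of that circumradius; Taking the union: only the cone at (14, 15.5) is present, so the union is just that shape — 1 connected region. The result has 1 disconnected region.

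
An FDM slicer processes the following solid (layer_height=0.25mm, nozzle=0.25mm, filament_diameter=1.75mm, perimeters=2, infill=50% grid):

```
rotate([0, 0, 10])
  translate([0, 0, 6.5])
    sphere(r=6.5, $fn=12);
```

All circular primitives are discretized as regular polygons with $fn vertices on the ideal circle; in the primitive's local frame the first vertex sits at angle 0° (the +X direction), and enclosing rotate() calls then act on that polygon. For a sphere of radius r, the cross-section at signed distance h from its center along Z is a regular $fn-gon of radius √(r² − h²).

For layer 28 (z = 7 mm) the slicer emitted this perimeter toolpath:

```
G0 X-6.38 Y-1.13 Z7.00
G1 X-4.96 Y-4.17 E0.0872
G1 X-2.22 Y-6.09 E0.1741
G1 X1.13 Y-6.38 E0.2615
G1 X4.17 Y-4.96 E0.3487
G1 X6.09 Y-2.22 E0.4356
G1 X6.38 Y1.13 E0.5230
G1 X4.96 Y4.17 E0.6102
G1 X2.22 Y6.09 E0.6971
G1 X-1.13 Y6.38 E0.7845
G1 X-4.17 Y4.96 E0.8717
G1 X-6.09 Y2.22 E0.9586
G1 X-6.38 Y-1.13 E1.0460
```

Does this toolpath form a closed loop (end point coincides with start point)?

Start point (G0): (-6.38, -1.13). End point (last G1): the path returns to the start — closed.

yes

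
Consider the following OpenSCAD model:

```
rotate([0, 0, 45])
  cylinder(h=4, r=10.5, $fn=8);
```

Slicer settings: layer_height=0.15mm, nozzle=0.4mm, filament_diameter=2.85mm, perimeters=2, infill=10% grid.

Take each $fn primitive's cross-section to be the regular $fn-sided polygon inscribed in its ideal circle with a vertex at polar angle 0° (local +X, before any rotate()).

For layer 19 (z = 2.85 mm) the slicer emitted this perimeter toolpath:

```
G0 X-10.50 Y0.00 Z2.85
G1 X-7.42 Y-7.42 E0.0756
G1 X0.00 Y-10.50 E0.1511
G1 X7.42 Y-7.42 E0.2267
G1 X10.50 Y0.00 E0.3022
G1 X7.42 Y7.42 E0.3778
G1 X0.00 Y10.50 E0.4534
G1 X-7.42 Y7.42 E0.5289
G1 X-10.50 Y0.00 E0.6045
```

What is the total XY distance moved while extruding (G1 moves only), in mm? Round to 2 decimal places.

64.27 mm

Sum the Euclidean lengths of each G1 segment: total = 64.27 mm.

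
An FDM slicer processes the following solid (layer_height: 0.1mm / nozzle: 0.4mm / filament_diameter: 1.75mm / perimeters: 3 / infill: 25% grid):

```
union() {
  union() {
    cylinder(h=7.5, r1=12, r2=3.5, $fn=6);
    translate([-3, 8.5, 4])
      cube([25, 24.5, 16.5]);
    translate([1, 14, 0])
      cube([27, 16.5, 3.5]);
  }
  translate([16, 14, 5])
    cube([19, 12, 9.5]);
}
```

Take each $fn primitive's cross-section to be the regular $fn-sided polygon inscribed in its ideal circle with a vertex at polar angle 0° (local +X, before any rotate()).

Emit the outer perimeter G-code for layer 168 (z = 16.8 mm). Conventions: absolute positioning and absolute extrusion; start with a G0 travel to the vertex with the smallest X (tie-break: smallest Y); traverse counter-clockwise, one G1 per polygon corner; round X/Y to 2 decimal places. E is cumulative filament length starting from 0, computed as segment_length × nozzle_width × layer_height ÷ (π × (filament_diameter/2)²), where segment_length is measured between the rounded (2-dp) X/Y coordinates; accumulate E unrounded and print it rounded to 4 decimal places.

G0 X-3.00 Y8.50 Z16.80
G1 X22.00 Y8.50 E0.4158
G1 X22.00 Y33.00 E0.8232
G1 X-3.00 Y33.00 E1.2389
G1 X-3.00 Y8.50 E1.6464

At z = 16.8 mm: the cone is absent (z outside [0, 7.5]); the cube at (-3, 8.5) (footprint 25×24.5) is included at this height; the cube at (1, 14) does not reach this height (z outside [0, 3.5]); Taking the union: only the 25×24.5 cube at (-3, 8.5) is present, so the union is just that shape — 1 connected region; the cube at (16, 14) does not reach this height (z outside [5, 14.5]); Taking the union: only the result so far is present, so the union is just that shape — 1 connected region. The outline is a single polygon with 4 vertices. Extrusion per mm of travel: 0.4 × 0.1 / (π × 0.875²) = 0.016630. Accumulating E over each segment gives final E = 1.6464.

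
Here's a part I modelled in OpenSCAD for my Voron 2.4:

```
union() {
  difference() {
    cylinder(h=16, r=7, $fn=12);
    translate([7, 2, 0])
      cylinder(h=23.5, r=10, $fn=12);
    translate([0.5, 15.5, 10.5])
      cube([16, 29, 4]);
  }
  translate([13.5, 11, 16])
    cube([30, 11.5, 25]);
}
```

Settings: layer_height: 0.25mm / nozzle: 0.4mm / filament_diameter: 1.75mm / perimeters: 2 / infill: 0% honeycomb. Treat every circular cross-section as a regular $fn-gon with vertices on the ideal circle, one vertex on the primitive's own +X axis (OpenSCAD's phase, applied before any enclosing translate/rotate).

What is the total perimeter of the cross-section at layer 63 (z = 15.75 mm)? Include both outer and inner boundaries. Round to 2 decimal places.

At z = 15.75 mm: the r=7 cylinder contributes a regular 12-gon of circumradius 7 (perimeter = 2·12·7.000·sin(180°/12) = 43.48 mm); the r=10 cylinder at (7, 2) gives a regular 12-gon of circumradius 10 (constant along its height) (perimeter = 2·12·10.000·sin(180°/12) = 62.12 mm); the cube at (0.5, 15.5) is not intersected at this z (z outside [10.5, 14.5]); Subtracting the remaining from the first: starting from the r=7 cylinder, the r=10 cylinder at (7, 2) partially overlaps it — only the 95.62 mm² overlap (of its 300.00 mm²) is removed, clipping the outline — boundary = 36.61 mm; the cube at (13.5, 11) is not intersected at this z (z outside [16, 41]); Merging all regions: only that combined region is present, so the union is just that shape — boundary = 36.61 mm. Overall, the cross-section is a single solid region. Total boundary length (outer) = 36.61 mm.

36.61 mm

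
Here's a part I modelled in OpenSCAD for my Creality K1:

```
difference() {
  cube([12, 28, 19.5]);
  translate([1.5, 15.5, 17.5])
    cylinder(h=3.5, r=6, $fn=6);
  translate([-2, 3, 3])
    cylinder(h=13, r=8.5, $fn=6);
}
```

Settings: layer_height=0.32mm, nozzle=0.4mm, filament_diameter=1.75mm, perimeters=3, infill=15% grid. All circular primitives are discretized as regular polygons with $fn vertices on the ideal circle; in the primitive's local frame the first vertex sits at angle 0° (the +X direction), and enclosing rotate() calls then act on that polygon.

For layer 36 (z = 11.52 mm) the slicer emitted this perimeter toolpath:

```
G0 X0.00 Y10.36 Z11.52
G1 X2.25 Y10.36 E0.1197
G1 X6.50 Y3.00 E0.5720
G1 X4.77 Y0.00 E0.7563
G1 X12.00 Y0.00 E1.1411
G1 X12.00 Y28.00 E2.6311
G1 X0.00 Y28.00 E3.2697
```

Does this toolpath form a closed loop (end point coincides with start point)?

no

Start point (G0): (0.00, 10.36). End point (last G1): the path does not return to the start — open.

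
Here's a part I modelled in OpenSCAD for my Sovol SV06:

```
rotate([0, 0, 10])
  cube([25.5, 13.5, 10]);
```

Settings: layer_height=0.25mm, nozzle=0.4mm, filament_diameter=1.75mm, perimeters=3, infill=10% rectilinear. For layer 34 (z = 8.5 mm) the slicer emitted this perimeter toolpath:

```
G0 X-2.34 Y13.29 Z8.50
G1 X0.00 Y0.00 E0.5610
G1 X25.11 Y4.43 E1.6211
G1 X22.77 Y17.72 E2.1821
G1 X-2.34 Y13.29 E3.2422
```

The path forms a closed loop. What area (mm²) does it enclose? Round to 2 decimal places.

344.08 mm²

Apply the shoelace formula to the sequence of (X, Y) vertices; enclosed area = 344.08 mm².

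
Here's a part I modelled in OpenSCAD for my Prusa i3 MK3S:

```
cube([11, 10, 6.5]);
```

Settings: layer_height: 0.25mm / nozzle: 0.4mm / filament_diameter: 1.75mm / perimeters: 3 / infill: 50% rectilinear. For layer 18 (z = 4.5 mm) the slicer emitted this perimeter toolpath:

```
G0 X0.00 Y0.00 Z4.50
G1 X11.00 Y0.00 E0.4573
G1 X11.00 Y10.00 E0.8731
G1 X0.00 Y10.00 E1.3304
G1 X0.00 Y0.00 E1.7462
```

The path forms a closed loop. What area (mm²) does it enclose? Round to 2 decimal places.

Apply the shoelace formula to the sequence of (X, Y) vertices; enclosed area = 110.00 mm².

110.00 mm²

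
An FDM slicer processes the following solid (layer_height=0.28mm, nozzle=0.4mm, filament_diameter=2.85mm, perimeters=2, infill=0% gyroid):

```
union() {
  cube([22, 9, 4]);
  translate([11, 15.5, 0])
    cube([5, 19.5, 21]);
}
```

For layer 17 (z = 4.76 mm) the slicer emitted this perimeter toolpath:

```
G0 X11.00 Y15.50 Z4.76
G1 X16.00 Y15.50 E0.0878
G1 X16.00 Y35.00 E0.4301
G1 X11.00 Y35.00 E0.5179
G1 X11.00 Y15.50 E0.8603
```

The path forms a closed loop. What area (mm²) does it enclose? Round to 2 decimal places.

97.50 mm²

Apply the shoelace formula to the sequence of (X, Y) vertices; enclosed area = 97.50 mm².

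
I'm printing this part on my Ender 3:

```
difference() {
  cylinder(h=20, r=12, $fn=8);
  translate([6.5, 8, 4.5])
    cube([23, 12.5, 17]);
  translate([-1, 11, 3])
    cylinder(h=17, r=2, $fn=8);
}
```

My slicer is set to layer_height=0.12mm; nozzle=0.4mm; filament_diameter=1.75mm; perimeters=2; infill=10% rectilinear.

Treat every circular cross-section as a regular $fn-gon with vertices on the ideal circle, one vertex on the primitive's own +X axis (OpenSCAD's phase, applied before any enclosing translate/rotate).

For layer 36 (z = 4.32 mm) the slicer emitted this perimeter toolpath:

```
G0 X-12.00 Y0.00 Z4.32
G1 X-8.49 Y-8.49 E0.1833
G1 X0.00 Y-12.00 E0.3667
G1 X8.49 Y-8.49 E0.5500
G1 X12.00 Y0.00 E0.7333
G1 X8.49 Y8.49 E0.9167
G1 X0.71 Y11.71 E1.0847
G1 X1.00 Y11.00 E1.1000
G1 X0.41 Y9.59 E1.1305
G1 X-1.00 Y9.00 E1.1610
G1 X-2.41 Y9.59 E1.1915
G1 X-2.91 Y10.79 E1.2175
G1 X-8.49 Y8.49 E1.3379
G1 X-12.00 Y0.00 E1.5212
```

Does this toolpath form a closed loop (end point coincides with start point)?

yes

Start point (G0): (-12.00, 0.00). End point (last G1): the path returns to the start — closed.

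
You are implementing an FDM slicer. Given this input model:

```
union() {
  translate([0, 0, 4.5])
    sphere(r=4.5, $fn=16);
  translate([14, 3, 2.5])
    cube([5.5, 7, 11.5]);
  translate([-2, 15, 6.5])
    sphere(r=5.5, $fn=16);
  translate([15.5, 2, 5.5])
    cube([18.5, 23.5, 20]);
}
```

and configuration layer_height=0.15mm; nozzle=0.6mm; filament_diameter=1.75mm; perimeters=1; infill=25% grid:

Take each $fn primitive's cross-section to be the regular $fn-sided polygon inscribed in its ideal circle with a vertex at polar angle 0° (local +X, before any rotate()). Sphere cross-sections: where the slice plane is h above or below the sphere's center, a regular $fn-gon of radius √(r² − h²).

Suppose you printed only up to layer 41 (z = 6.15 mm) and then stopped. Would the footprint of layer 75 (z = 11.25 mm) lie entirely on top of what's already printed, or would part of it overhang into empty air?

entirely on top

Compare the two slices. At z = 6.15: the r=4.5 sphere contributes a regular 16-gon of circumradius √(4.5²−1.65²) = 4.187 (area = (16/2)·4.187²·sin(360°/16) = 53.66 mm²); the 5.5×7 cube at (14, 3) contributes its full rectangle (area 38.50 mm²); the r=5.5 sphere at (-2, 15) contributes a regular 16-gon of circumradius √(5.5²−0.35²) = 5.489 (area = (16/2)·5.489²·sin(360°/16) = 92.23 mm²); the cube at (15.5, 2) (footprint 18.5×23.5) is included at this height (area 434.75 mm²); Merging all regions: the regions partially overlap — summed areas 619.14 mm² minus the doubly-counted overlap 28.00 mm² gives 591.14 mm² — area = 591.14 mm². At z = 11.25: the sphere does not reach this height (|z−center|=6.750 > r=4.5); the 5.5×7 cube at (14, 3) contributes its full rectangle (area 38.50 mm²); the r=5.5 sphere at (-2, 15) slices to a regular 16-gon of circumradius 2.773 (√(r²−h²) with h=4.75 from center) (area = (16/2)·2.773²·sin(360°/16) = 23.54 mm²); the 18.5×23.5 cube at (15.5, 2) contributes its full rectangle (area 434.75 mm²); Taking the union: the regions partially overlap — summed areas 496.79 mm² minus the doubly-counted overlap 28.00 mm² gives 468.79 mm² — area = 468.79 mm². Checking containment: the cross-section at z = 11.25 is a subset of the cross-section at z = 6.15.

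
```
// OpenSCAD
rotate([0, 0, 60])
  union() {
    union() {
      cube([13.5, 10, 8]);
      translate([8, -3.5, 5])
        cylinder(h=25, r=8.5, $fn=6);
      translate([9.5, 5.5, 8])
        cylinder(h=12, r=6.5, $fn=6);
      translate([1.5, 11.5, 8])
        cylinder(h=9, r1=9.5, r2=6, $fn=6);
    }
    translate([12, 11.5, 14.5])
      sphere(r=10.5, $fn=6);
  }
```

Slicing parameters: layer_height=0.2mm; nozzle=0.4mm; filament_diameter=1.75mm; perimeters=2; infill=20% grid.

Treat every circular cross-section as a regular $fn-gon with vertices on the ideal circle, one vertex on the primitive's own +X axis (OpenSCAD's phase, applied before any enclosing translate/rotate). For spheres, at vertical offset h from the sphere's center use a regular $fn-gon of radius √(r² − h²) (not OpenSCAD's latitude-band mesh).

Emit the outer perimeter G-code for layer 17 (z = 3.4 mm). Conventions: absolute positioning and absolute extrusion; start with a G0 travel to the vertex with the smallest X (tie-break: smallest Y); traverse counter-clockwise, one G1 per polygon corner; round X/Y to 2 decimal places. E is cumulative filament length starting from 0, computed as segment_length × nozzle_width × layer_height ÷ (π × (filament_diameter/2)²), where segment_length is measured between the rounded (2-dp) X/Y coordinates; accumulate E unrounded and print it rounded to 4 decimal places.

G0 X-8.66 Y5.00 Z3.40
G1 X0.00 Y0.00 E0.3326
G1 X6.75 Y11.69 E0.7816
G1 X-1.91 Y16.69 E1.1142
G1 X-8.66 Y5.00 E1.5631

At z = 3.4 mm: the cube is present — its section is the full 13.5×10 rectangle; the cylinder at (8, -3.5) is absent (z outside [5, 30]); the cylinder at (9.5, 5.5) is not intersected at this z (z outside [8, 20]); the cone at (1.5, 11.5) is absent (z outside [8, 17]); Merging all regions: only the 13.5×10 cube is present, so the union is just that shape — 1 connected region; the sphere at (12, 11.5) is not intersected at this z (|z−center|=11.100 > r=10.5); Taking the union: only the result so far is present, so the union is just that shape — 1 connected region; (whole slice rotated 60° about Z — lengths, areas and connectivity unchanged). The outline is a single polygon with 4 vertices. Extrusion per mm of travel: 0.4 × 0.2 / (π × 0.875²) = 0.033260. Accumulating E over each segment gives final E = 1.5631.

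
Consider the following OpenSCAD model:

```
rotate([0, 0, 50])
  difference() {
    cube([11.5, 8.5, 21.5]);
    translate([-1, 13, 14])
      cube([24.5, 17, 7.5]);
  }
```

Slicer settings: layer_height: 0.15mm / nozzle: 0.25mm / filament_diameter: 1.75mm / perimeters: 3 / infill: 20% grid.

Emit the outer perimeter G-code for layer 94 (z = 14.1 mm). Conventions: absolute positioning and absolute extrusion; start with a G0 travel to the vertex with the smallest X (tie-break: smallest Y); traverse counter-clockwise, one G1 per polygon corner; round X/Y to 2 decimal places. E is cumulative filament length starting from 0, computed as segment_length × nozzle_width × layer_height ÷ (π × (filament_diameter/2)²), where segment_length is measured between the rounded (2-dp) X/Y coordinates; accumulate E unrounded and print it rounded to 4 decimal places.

At z = 14.1 mm: the cube is present — its section is the full 11.5×8.5 rectangle; the cube at (-1, 13) (footprint 24.5×17) is included at this height; Taking the first minus the rest: starting from the 11.5×8.5 cube, the 24.5×17 cube at (-1, 13) misses the remaining region (no effect) — 1 connected region; (rotated 50° about Z; rotation is an isometry so areas/perimeters/island counts are preserved). The outline is a single polygon with 4 vertices. Extrusion per mm of travel: 0.25 × 0.15 / (π × 0.875²) = 0.015591. Accumulating E over each segment gives final E = 0.6235.

G0 X-6.51 Y5.46 Z14.10
G1 X0.00 Y0.00 E0.1325
G1 X7.39 Y8.81 E0.3117
G1 X0.88 Y14.27 E0.4442
G1 X-6.51 Y5.46 E0.6235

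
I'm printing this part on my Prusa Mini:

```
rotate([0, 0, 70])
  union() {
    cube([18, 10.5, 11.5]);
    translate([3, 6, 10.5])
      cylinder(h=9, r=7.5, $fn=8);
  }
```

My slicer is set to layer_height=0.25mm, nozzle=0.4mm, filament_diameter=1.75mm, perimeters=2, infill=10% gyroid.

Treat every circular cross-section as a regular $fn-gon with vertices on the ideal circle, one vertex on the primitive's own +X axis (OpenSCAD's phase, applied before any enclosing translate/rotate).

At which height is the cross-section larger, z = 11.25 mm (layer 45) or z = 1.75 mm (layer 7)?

layer 45 (z = 11.25 mm)

Layer 45 (z = 11.25): the cube is present — its section is the full 18×10.5 rectangle (area 189.00 mm²); the r=7.5 cylinder at (3, 6) gives a regular 8-gon of circumradius 7.5 (constant along its height) (area = (8/2)·7.500²·sin(360°/8) = 159.10 mm²); Taking the union: the regions partially overlap — summed areas 348.10 mm² minus the doubly-counted overlap 98.11 mm² gives 249.98 mm² — area = 249.98 mm²; (rotated 70° about Z; rotation is an isometry so areas/perimeters/island counts are preserved). So its area = 249.98 mm². Layer 7 (z = 1.75): the cube (footprint 18×10.5) is included at this height (area 189.00 mm²); the cylinder at (3, 6) is absent (z outside [10.5, 19.5]); Combining (union): only the 18×10.5 cube is present, so the union is just that shape — area = 189.00 mm²; (rotated 70° about Z; rotation is an isometry so areas/perimeters/island counts are preserved). So its area = 189.00 mm². Layer 45 is larger (249.98 vs 189.00 mm²).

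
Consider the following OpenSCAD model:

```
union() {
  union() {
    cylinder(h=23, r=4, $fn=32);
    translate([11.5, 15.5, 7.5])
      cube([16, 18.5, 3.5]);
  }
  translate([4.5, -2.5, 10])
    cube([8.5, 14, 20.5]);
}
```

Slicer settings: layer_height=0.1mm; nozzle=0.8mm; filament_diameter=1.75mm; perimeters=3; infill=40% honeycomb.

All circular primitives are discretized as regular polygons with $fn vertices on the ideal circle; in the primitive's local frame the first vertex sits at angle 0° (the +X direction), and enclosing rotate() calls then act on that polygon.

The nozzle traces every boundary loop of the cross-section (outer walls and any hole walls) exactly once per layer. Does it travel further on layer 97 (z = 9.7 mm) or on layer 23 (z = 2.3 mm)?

Layer 97 (z = 9.7): the cylinder: section is a regular 32-gon, circumradius r=4 (perimeter = 2·32·4.000·sin(180°/32) = 25.09 mm); the 16×18.5 cube at (11.5, 15.5) contributes its full rectangle (perimeter 69.00 mm); Merging all regions: the 2 present regions are separate (no shared area or edge), so areas and boundary lengths simply add and each stays a separate island — boundary = 94.09 mm; the cube at (4.5, -2.5) does not reach this height (z outside [10, 30.5]); Taking the union: only that combined region is present, so the union is just that shape — boundary = 94.09 mm. So its perimeter = 94.09 mm. Layer 23 (z = 2.3): the r=4 cylinder contributes a regular 32-gon of circumradius 4 (perimeter = 2·32·4.000·sin(180°/32) = 25.09 mm); the cube at (11.5, 15.5) is absent (z outside [7.5, 11]); Taking the union: only the r=4 cylinder is present, so the union is just that shape — boundary = 25.09 mm; the cube at (4.5, -2.5) is not intersected at this z (z outside [10, 30.5]); Taking the union: only that combined region is present, so the union is just that shape — boundary = 25.09 mm. So its perimeter = 25.09 mm. Layer 97 is larger (94.09 vs 25.09 mm).

layer 97 (z = 9.7 mm)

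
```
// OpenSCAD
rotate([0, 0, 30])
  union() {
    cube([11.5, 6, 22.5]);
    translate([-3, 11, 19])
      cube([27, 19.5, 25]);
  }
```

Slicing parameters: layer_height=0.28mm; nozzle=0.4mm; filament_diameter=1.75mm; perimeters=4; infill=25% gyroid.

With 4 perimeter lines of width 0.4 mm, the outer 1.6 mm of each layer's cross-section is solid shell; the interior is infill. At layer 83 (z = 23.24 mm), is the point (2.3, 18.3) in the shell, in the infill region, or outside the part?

infill

At z = 23.24 mm: the cube does not reach this height (z outside [0, 22.5]); the 27×19.5 cube at (-3, 11) contributes its full rectangle; Merging all regions: only the 27×19.5 cube at (-3, 11) is present, so the union is just that shape — 1 connected region; (whole slice rotated 30° about Z — lengths, areas and connectivity unchanged). Overall, the cross-section is a single solid region. Undo the 30° rotation: the query point maps to (11.142, 14.698) in the un-rotated model frame. The nearest boundary edge runs (-3.00, 11.00)→(24.00, 11.00); distance from the point to it = 3.70 mm. The point is inside the cross-section and 3.70 mm from the nearest boundary — more than the 1.6 mm shell width (4 × 0.4), so it's in the infill interior.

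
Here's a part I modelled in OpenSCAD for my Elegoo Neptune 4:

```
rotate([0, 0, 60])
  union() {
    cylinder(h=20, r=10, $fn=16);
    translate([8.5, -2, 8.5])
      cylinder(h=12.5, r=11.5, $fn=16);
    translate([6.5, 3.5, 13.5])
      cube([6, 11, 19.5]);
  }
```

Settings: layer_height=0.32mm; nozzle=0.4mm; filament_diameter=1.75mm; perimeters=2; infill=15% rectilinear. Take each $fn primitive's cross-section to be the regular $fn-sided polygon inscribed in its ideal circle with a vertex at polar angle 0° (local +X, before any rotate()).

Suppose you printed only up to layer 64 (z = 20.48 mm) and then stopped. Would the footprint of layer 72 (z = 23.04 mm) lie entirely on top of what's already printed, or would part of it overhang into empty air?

Compare the two slices. At z = 20.48: the cylinder is absent (z outside [0, 20]); the r=11.5 cylinder at (8.5, -2) gives a regular 16-gon of circumradius 11.5 (constant along its height) (area = (16/2)·11.500²·sin(360°/16) = 404.88 mm²); the cube at (6.5, 3.5) (footprint 6×11) is included at this height (area 66.00 mm²); Combining (union): the regions partially overlap — summed areas 470.88 mm² minus the doubly-counted overlap 34.01 mm² gives 436.87 mm² — area = 436.87 mm²; (rotated 60° about Z; rotation is an isometry so areas/perimeters/island counts are preserved). At z = 23.04: the cylinder does not reach this height (z outside [0, 20]); the cylinder at (8.5, -2) is not intersected at this z (z outside [8.5, 21]); the cube at (6.5, 3.5) (footprint 6×11) is included at this height (area 66.00 mm²); Taking the union: only the 6×11 cube at (6.5, 3.5) is present, so the union is just that shape — area = 66.00 mm²; (whole slice rotated 60° about Z — lengths, areas and connectivity unchanged). Checking containment: the cross-section at z = 23.04 is a subset of the cross-section at z = 20.48.

entirely on top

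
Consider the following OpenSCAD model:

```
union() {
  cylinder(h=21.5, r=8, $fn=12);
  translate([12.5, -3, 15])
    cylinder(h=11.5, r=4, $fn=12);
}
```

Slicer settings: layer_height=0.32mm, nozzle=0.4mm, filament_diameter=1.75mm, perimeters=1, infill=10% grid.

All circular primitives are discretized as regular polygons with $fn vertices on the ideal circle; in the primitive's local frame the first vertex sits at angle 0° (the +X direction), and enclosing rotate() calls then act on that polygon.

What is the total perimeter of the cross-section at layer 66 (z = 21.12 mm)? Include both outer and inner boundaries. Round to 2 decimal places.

At z = 21.12 mm: the r=8 cylinder gives a regular 12-gon of circumradius 8 (constant along its height) (perimeter = 2·12·8.000·sin(180°/12) = 49.69 mm); the r=4 cylinder at (12.5, -3) contributes a regular 12-gon of circumradius 4 (perimeter = 2·12·4.000·sin(180°/12) = 24.85 mm); Merging all regions: the 2 present regions are separate (no shared area or edge), so areas and boundary lengths simply add and each stays a separate island — boundary = 74.54 mm. Overall, the cross-section has 2 separate islands. Total boundary length (outer) = 74.54 mm.

74.54 mm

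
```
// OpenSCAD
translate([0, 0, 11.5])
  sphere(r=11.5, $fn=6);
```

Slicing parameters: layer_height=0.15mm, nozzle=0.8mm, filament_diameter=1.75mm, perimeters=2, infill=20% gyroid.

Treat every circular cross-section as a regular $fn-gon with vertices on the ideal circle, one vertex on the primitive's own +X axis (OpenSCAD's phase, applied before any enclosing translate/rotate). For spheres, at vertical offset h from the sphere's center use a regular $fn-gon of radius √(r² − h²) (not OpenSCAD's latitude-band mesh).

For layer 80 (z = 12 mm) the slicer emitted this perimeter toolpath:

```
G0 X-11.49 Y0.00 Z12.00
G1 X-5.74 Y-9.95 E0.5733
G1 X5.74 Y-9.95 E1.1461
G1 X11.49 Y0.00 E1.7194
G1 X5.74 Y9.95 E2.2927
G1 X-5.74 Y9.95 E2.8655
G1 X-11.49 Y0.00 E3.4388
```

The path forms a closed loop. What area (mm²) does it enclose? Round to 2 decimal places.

342.88 mm²

Apply the shoelace formula to the sequence of (X, Y) vertices; enclosed area = 342.88 mm².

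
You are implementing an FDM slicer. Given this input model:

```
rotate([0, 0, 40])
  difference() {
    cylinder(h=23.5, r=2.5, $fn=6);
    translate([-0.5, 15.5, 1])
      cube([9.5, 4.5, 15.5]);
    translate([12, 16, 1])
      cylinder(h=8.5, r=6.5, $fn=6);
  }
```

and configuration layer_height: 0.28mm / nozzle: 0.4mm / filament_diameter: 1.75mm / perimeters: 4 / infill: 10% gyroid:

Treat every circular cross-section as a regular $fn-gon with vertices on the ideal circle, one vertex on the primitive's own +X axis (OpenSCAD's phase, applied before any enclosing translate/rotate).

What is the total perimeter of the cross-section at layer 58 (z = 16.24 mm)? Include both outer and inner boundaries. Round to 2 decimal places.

At z = 16.24 mm: the cylinder: section is a regular 6-gon, circumradius r=2.5 (perimeter = 2·6·2.500·sin(180°/6) = 15.00 mm); the cube at (-0.5, 15.5) (footprint 9.5×4.5) is included at this height (perimeter 28.00 mm); the cylinder at (12, 16) is absent (z outside [1, 9.5]); Taking the first minus the rest: starting from the r=2.5 cylinder, the 9.5×4.5 cube at (-0.5, 15.5) misses the remaining region (no effect) — boundary = 15.00 mm; (rotated 40° about Z; rotation is an isometry so areas/perimeters/island counts are preserved). Overall, the cross-section is a single solid region. Total boundary length (outer) = 15.00 mm.

15.00 mm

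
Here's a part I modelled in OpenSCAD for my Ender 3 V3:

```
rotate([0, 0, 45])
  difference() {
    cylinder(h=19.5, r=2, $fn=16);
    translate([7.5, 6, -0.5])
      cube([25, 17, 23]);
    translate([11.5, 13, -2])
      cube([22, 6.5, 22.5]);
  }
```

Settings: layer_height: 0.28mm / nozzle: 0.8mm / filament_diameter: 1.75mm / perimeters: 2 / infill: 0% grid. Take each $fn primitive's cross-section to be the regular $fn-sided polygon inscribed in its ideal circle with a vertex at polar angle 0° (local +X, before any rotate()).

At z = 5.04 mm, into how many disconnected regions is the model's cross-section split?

1

At z = 5.04 mm: the r=2 cylinder gives a regular 16-gon of circumradius 2 (constant along its height); the cube at (7.5, 6) (footprint 25×17) is included at this height; the cube at (11.5, 13) is present — its section is the full 22×6.5 rectangle; Taking the first minus the rest: starting from the r=2 cylinder, the 25×17 cube at (7.5, 6) misses the remaining region (no effect); the 22×6.5 cube at (11.5, 13) misses the remaining region (no effect) — 1 connected region; (rotated 45° about Z; rotation is an isometry so areas/perimeters/island counts are preserved). The result has 1 disconnected region.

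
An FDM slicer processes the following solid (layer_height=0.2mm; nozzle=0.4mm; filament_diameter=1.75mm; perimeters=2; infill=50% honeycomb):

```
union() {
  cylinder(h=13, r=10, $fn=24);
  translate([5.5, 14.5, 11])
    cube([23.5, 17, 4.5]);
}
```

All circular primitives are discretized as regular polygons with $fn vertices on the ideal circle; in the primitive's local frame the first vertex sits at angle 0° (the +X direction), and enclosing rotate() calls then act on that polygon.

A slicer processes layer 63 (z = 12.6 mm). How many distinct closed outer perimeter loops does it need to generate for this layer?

At z = 12.6 mm: the r=10 cylinder gives a regular 24-gon of circumradius 10 (constant along its height); the cube at (5.5, 14.5) (footprint 23.5×17) is included at this height; Combining (union): the 2 present regions are separate (no shared area or edge), so areas and boundary lengths simply add and each stays a separate island — 2 connected regions. The result has 2 disconnected regions.

2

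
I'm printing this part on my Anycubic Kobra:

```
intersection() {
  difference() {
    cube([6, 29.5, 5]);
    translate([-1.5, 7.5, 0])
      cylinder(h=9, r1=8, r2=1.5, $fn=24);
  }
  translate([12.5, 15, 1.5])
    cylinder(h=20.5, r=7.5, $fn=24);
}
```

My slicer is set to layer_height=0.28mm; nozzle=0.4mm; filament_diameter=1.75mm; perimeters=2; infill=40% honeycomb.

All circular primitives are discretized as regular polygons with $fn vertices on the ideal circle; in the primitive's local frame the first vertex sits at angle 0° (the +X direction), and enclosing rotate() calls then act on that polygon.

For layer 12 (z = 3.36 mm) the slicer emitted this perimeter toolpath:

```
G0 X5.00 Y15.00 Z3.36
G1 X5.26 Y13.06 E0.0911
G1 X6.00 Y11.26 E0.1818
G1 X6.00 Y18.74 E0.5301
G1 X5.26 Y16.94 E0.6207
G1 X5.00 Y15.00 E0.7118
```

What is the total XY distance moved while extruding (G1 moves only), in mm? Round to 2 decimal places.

Sum the Euclidean lengths of each G1 segment: total = 15.29 mm.

15.29 mm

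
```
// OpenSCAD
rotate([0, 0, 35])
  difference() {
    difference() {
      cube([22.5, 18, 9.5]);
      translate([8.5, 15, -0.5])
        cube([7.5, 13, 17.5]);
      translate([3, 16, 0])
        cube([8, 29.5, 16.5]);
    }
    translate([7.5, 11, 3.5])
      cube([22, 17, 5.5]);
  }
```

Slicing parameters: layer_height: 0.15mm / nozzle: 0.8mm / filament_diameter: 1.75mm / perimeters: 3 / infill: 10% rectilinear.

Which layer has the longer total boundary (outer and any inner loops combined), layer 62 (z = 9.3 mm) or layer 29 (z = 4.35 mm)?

layer 62 (z = 9.3 mm)

Layer 62 (z = 9.3): the cube (footprint 22.5×18) is included at this height (perimeter 81.00 mm); the 7.5×13 cube at (8.5, 15) contributes its full rectangle (perimeter 41.00 mm); the cube at (3, 16) is present — its section is the full 8×29.5 rectangle (perimeter 75.00 mm); Subtracting the remaining from the first: starting from the 22.5×18 cube, the 7.5×13 cube at (8.5, 15) partially overlaps it — only the 22.50 mm² overlap (of its 97.50 mm²) is removed, clipping the outline; the 8×29.5 cube at (3, 16) partially overlaps it — only the 11.00 mm² overlap (of its 236.00 mm²) is removed, clipping the outline — boundary = 87.00 mm; the cube at (7.5, 11) is not intersected at this z (z outside [3.5, 9]); Subtracting the remaining from the first: none of the subtracted shapes is present at this height, so that combined region is unchanged — boundary = 87.00 mm; (rotated 35° about Z; rotation is an isometry so areas/perimeters/island counts are preserved). So its perimeter = 87.00 mm. Layer 29 (z = 4.35): the 22.5×18 cube contributes its full rectangle (perimeter 81.00 mm); the cube at (8.5, 15) (footprint 7.5×13) is included at this height (perimeter 41.00 mm); the 8×29.5 cube at (3, 16) contributes its full rectangle (perimeter 75.00 mm); After the difference (first − rest): starting from the 22.5×18 cube, the 7.5×13 cube at (8.5, 15) partially overlaps it — only the 22.50 mm² overlap (of its 97.50 mm²) is removed, clipping the outline; the 8×29.5 cube at (3, 16) partially overlaps it — only the 11.00 mm² overlap (of its 236.00 mm²) is removed, clipping the outline — boundary = 87.00 mm; the 22×17 cube at (7.5, 11) contributes its full rectangle (perimeter 78.00 mm); After the difference (first − rest): starting from the result so far, the 22×17 cube at (7.5, 11) partially overlaps it — only the 80.50 mm² overlap (of its 374.00 mm²) is removed, clipping the outline — boundary = 81.00 mm; (whole slice rotated 35° about Z — lengths, areas and connectivity unchanged). So its perimeter = 81.00 mm. Layer 62 is larger (87.00 vs 81.00 mm).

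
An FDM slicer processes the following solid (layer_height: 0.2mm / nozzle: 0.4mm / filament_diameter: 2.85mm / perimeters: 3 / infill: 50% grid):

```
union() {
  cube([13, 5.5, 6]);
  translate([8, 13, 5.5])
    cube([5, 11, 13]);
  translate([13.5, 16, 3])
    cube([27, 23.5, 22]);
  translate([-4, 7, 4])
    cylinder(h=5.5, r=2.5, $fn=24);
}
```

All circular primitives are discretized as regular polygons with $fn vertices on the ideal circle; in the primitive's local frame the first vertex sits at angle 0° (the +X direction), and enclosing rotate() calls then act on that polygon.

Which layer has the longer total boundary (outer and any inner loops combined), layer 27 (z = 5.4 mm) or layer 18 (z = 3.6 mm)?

layer 27 (z = 5.4 mm)

Layer 27 (z = 5.4): the cube is present — its section is the full 13×5.5 rectangle (perimeter 37.00 mm); the cube at (8, 13) is absent (z outside [5.5, 18.5]); the 27×23.5 cube at (13.5, 16) contributes its full rectangle (perimeter 101.00 mm); the r=2.5 cylinder at (-4, 7) gives a regular 24-gon of circumradius 2.5 (constant along its height) (perimeter = 2·24·2.500·sin(180°/24) = 15.66 mm); Taking the union: the 3 present regions are separate (no shared area or edge), so areas and boundary lengths simply add and each stays a separate island — boundary = 153.66 mm. So its perimeter = 153.66 mm. Layer 18 (z = 3.6): the cube (footprint 13×5.5) is included at this height (perimeter 37.00 mm); the cube at (8, 13) is absent (z outside [5.5, 18.5]); the cube at (13.5, 16) is present — its section is the full 27×23.5 rectangle (perimeter 101.00 mm); the cylinder at (-4, 7) is not intersected at this z (z outside [4, 9.5]); Combining (union): the 2 present regions are separate (no shared area or edge), so areas and boundary lengths simply add and each stays a separate island — boundary = 138.00 mm. So its perimeter = 138.00 mm. Layer 27 is larger (153.66 vs 138.00 mm).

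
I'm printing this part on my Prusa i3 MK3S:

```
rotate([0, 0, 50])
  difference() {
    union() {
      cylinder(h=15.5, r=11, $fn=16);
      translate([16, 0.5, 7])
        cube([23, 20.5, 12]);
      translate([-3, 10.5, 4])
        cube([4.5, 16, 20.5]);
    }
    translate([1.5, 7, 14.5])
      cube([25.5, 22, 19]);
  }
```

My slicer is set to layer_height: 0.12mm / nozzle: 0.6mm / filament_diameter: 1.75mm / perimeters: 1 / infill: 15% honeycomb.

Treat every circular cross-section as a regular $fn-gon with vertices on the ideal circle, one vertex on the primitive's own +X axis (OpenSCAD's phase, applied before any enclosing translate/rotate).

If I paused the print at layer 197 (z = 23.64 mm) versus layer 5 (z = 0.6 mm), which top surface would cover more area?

layer 5 (z = 0.6 mm)

Layer 197 (z = 23.64): the cylinder does not reach this height (z outside [0, 15.5]); the cube at (16, 0.5) is absent (z outside [7, 19]); the 4.5×16 cube at (-3, 10.5) contributes its full rectangle (area 72.00 mm²); Merging all regions: only the 4.5×16 cube at (-3, 10.5) is present, so the union is just that shape — area = 72.00 mm²; the cube at (1.5, 7) (footprint 25.5×22) is included at this height (area 561.00 mm²); Subtracting the remaining from the first: starting from the result so far (72.00 mm²), the 25.5×22 cube at (1.5, 7) misses the remaining region (no effect) — area = 72.00 mm²; (rotated 50° about Z; rotation is an isometry so areas/perimeters/island counts are preserved). So its area = 72.00 mm². Layer 5 (z = 0.6): the r=11 cylinder contributes a regular 16-gon of circumradius 11 (area = (16/2)·11.000²·sin(360°/16) = 370.44 mm²); the cube at (16, 0.5) does not reach this height (z outside [7, 19]); the cube at (-3, 10.5) does not reach this height (z outside [4, 24.5]); Merging all regions: only the r=11 cylinder is present, so the union is just that shape — area = 370.44 mm²; the cube at (1.5, 7) is not intersected at this z (z outside [14.5, 33.5]); After the difference (first − rest): none of the subtracted shapes is present at this height, so that combined region is unchanged — area = 370.44 mm²; (whole slice rotated 50° about Z — lengths, areas and connectivity unchanged). So its area = 370.44 mm². Layer 5 is larger (370.44 vs 72.00 mm²).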